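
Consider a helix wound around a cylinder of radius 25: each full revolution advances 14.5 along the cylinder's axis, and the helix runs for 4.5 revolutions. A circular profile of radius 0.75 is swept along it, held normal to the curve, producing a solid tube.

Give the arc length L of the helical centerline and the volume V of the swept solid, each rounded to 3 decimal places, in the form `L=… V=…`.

L=709.864 V=1254.432

2πR = 2π·25 = 157.079633
per-turn = √(157.079633² + 14.5²) = √(24674.0110 + 210.25) = √24884.2610 = 157.747460
L = 4.5 × 157.747460 = 709.863568
V = π·0.75² × L = 1.767146 × 709.863568 = 1254.432471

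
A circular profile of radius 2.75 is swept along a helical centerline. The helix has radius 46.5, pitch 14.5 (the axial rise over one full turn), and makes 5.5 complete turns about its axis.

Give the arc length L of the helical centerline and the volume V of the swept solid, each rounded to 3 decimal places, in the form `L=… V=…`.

2πR = 2π·46.5 = 292.168117
per-turn = √(292.168117² + 14.5²) = √(85362.2085 + 210.25) = √85572.4585 = 292.527705
L = 5.5 × 292.527705 = 1608.902380
V = π·2.75² × L = 23.758294 × 1608.902380 = 38224.776475

L=1608.902 V=38224.776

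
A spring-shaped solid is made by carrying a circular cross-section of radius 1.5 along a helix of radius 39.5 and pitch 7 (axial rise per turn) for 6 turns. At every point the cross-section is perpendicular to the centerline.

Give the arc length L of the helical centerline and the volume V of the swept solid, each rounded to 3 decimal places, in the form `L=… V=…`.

L=1489.707 V=10530.119

2πR = 2π·39.5 = 248.185820
per-turn = √(248.185820² + 7²) = √(61596.2011 + 49) = √61645.2011 = 248.284516
L = 6 × 248.284516 = 1489.707098
V = π·1.5² × L = 7.068583 × 1489.707098 = 10530.118970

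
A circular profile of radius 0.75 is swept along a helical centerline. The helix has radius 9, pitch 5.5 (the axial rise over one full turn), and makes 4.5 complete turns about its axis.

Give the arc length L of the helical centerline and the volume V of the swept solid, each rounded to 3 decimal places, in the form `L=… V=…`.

2πR = 2π·9 = 56.548668
per-turn = √(56.548668² + 5.5²) = √(3197.7518 + 30.25) = √3228.0018 = 56.815507
L = 4.5 × 56.815507 = 255.669781
V = π·0.75² × L = 1.767146 × 255.669781 = 451.805797

L=255.670 V=451.806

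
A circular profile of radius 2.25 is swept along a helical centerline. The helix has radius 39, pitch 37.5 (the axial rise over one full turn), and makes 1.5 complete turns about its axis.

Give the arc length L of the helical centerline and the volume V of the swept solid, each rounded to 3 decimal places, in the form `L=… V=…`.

2πR = 2π·39 = 245.044227
per-turn = √(245.044227² + 37.5²) = √(60046.6732 + 1406.25) = √61452.9232 = 247.897001
L = 1.5 × 247.897001 = 371.845502
V = π·2.25² × L = 15.904313 × 371.845502 = 5913.947176

L=371.846 V=5913.947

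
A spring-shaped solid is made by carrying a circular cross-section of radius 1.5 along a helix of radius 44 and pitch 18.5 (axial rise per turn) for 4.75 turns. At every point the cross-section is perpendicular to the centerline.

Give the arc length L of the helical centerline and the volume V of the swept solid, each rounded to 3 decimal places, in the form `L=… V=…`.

L=1316.123 V=9303.123

2πR = 2π·44 = 276.460154
per-turn = √(276.460154² + 18.5²) = √(76430.2165 + 342.25) = √76772.4665 = 277.078448
L = 4.75 × 277.078448 = 1316.122629
V = π·1.5² × L = 7.068583 × 1316.122629 = 9303.122662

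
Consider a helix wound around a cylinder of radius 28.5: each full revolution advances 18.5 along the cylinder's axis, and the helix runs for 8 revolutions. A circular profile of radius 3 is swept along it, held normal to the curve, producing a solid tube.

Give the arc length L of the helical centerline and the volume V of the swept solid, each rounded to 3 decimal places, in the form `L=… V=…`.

L=1440.191 V=40720.441

2πR = 2π·28.5 = 179.070781
per-turn = √(179.070781² + 18.5²) = √(32066.3447 + 342.25) = √32408.5947 = 180.023873
L = 8 × 180.023873 = 1440.190981
V = π·3² × L = 28.274334 × 1440.190981 = 40720.440641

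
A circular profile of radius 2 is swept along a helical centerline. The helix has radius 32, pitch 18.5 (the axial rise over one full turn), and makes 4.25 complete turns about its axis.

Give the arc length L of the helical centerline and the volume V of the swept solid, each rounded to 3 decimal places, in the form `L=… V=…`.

2πR = 2π·32 = 201.061930
per-turn = √(201.061930² + 18.5²) = √(40425.8996 + 342.25) = √40768.1496 = 201.911242
L = 4.25 × 201.911242 = 858.122778
V = π·2² × L = 12.566371 × 858.122778 = 10783.488865

L=858.123 V=10783.489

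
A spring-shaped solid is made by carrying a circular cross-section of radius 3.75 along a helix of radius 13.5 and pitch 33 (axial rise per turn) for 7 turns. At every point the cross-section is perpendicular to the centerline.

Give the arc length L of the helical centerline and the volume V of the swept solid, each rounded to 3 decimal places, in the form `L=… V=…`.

2πR = 2π·13.5 = 84.823002
per-turn = √(84.823002² + 33²) = √(7194.9416 + 1089) = √8283.9416 = 91.016161
L = 7 × 91.016161 = 637.113129
V = π·3.75² × L = 44.178647 × 637.113129 = 28146.795817

L=637.113 V=28146.796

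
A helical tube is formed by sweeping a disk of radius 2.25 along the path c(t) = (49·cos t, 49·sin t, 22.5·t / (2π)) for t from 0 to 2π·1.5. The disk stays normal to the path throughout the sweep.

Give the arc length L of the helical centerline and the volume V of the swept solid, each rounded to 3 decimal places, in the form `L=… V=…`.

2πR = 2π·49 = 307.876080
per-turn = √(307.876080² + 22.5²) = √(94787.6807 + 506.25) = √95293.9307 = 308.697150
L = 1.5 × 308.697150 = 463.045726
V = π·2.25² × L = 15.904313 × 463.045726 = 7364.424065

L=463.046 V=7364.424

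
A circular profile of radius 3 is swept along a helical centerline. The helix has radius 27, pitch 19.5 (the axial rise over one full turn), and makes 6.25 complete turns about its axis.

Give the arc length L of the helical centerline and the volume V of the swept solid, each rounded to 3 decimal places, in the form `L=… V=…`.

2πR = 2π·27 = 169.646003
per-turn = √(169.646003² + 19.5²) = √(28779.7664 + 380.25) = √29160.0164 = 170.763042
L = 6.25 × 170.763042 = 1067.269011
V = π·3² × L = 28.274334 × 1067.269011 = 30176.320361

L=1067.269 V=30176.320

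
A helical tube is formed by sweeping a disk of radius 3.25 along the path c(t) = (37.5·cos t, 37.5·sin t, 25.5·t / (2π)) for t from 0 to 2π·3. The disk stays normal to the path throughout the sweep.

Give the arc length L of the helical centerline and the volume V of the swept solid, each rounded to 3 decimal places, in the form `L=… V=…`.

L=710.986 V=23592.697

2πR = 2π·37.5 = 235.619449
per-turn = √(235.619449² + 25.5²) = √(55516.5248 + 650.25) = √56166.7748 = 236.995305
L = 3 × 236.995305 = 710.985916
V = π·3.25² × L = 33.183072 × 710.985916 = 23592.697130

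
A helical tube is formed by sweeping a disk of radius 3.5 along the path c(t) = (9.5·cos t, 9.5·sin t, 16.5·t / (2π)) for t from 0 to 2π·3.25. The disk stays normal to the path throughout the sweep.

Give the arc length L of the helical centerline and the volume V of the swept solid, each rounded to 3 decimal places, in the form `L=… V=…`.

2πR = 2π·9.5 = 59.690260
per-turn = √(59.690260² + 16.5²) = √(3562.9272 + 272.25) = √3835.1772 = 61.928807
L = 3.25 × 61.928807 = 201.268624
V = π·3.5² × L = 38.484510 × 201.268624 = 7745.724379

L=201.269 V=7745.724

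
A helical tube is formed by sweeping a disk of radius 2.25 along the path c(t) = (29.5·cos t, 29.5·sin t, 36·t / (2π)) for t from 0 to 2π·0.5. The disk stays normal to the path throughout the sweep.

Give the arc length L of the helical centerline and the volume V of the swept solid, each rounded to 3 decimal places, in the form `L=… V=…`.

L=94.409 V=1501.507

2πR = 2π·29.5 = 185.353967
per-turn = √(185.353967² + 36²) = √(34356.0929 + 1296) = √35652.0929 = 188.817618
L = 0.5 × 188.817618 = 94.408809
V = π·2.25² × L = 15.904313 × 94.408809 = 1501.507231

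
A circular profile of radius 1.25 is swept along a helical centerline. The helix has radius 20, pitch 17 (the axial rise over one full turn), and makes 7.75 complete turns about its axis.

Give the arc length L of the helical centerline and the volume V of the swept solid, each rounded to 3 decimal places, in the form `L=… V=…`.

L=982.765 V=4824.136

2πR = 2π·20 = 125.663706
per-turn = √(125.663706² + 17²) = √(15791.3670 + 289) = √16080.3670 = 126.808387
L = 7.75 × 126.808387 = 982.765000
V = π·1.25² × L = 4.908739 × 982.765000 = 4824.136413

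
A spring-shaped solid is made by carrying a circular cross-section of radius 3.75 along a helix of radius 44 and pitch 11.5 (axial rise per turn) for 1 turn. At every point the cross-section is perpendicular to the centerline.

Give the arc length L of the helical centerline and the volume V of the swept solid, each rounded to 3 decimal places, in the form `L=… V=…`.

L=276.699 V=12224.198

2πR = 2π·44 = 276.460154
per-turn = √(276.460154² + 11.5²) = √(76430.2165 + 132.25) = √76562.4665 = 276.699235
L = 1 × 276.699235 = 276.699235
V = π·3.75² × L = 44.178647 × 276.699235 = 12224.197729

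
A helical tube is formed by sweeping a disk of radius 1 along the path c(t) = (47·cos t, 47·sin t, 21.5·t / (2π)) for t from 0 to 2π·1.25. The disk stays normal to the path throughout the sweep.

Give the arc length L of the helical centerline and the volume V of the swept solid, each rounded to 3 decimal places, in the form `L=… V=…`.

2πR = 2π·47 = 295.309709
per-turn = √(295.309709² + 21.5²) = √(87207.8245 + 462.25) = √87670.0745 = 296.091328
L = 1.25 × 296.091328 = 370.114160
V = π·1² × L = 3.141593 × 370.114160 = 1162.747926

L=370.114 V=1162.748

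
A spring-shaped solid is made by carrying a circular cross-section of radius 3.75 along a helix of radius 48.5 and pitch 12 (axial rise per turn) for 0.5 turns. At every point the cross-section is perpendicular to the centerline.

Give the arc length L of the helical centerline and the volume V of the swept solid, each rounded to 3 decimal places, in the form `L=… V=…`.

L=152.485 V=6736.596

2πR = 2π·48.5 = 304.734487
per-turn = √(304.734487² + 12²) = √(92863.1078 + 144) = √93007.1078 = 304.970667
L = 0.5 × 304.970667 = 152.485334
V = π·3.75² × L = 44.178647 × 152.485334 = 6736.595677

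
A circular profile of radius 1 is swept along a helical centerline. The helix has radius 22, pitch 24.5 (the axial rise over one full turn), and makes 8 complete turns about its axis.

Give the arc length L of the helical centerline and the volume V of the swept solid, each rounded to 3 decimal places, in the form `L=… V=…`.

L=1123.076 V=3528.247

2πR = 2π·22 = 138.230077
per-turn = √(138.230077² + 24.5²) = √(19107.5541 + 600.25) = √19707.8041 = 140.384487
L = 8 × 140.384487 = 1123.075894
V = π·1² × L = 3.141593 × 1123.075894 = 3528.246978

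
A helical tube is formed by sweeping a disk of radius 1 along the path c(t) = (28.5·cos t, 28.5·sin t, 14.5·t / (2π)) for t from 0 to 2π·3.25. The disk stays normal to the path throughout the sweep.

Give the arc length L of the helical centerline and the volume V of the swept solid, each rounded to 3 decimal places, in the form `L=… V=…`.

L=583.885 V=1834.328

2πR = 2π·28.5 = 179.070781
per-turn = √(179.070781² + 14.5²) = √(32066.3447 + 210.25) = √32276.5947 = 179.656880
L = 3.25 × 179.656880 = 583.884862
V = π·1² × L = 3.141593 × 583.884862 = 1834.328391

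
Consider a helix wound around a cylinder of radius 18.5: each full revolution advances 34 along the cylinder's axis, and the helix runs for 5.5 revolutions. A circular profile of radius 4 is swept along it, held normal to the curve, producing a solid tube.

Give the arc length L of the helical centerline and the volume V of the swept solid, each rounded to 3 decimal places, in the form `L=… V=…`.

L=666.102 V=33481.925

2πR = 2π·18.5 = 116.238928
per-turn = √(116.238928² + 34²) = √(13511.4884 + 1156) = √14667.4884 = 121.109407
L = 5.5 × 121.109407 = 666.101738
V = π·4² × L = 50.265482 × 666.101738 = 33481.925207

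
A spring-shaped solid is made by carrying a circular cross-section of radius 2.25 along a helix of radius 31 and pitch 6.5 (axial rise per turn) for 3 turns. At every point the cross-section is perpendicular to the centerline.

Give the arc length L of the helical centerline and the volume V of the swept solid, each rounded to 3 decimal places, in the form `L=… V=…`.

L=584.662 V=9298.640

2πR = 2π·31 = 194.778745
per-turn = √(194.778745² + 6.5²) = √(37938.7593 + 42.25) = √37981.0093 = 194.887171
L = 3 × 194.887171 = 584.661512
V = π·2.25² × L = 15.904313 × 584.661512 = 9298.639577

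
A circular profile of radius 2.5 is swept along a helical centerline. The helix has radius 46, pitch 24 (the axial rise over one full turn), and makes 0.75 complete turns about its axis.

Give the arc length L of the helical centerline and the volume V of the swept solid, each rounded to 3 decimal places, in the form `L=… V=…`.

2πR = 2π·46 = 289.026524
per-turn = √(289.026524² + 24²) = √(83536.3317 + 576) = √84112.3317 = 290.021261
L = 0.75 × 290.021261 = 217.515946
V = π·2.5² × L = 19.634954 × 217.515946 = 4270.915603

L=217.516 V=4270.916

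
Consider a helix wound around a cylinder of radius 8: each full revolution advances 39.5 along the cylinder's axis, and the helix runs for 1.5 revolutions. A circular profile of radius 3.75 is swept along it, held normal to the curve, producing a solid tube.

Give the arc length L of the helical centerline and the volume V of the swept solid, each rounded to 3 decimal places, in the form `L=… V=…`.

L=95.893 V=4236.420

2πR = 2π·8 = 50.265482
per-turn = √(50.265482² + 39.5²) = √(2526.6187 + 1560.25) = √4086.8687 = 63.928622
L = 1.5 × 63.928622 = 95.892933
V = π·3.75² × L = 44.178647 × 95.892933 = 4236.420015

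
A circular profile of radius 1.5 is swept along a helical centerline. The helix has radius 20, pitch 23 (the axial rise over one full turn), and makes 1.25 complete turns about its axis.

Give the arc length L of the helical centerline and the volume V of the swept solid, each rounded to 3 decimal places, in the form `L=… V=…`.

L=159.689 V=1128.775

2πR = 2π·20 = 125.663706
per-turn = √(125.663706² + 23²) = √(15791.3670 + 529) = √16320.3670 = 127.751192
L = 1.25 × 127.751192 = 159.688990
V = π·1.5² × L = 7.068583 × 159.688990 = 1128.774955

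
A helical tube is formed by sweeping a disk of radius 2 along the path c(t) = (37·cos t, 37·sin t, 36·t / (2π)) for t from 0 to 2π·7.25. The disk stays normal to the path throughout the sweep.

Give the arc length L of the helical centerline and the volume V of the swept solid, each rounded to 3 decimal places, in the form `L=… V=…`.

L=1705.553 V=21432.613

2πR = 2π·37 = 232.477856
per-turn = √(232.477856² + 36²) = √(54045.9537 + 1296) = √55341.9537 = 235.248706
L = 7.25 × 235.248706 = 1705.553119
V = π·2² × L = 12.566371 × 1705.553119 = 21432.612595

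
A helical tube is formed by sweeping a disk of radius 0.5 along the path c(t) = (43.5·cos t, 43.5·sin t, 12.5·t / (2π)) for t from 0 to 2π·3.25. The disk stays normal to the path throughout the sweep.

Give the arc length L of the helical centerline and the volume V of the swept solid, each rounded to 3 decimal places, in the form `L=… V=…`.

2πR = 2π·43.5 = 273.318561
per-turn = √(273.318561² + 12.5²) = √(74703.0357 + 156.25) = √74859.2857 = 273.604250
L = 3.25 × 273.604250 = 889.213813
V = π·0.5² × L = 0.785398 × 889.213813 = 698.386896

L=889.214 V=698.387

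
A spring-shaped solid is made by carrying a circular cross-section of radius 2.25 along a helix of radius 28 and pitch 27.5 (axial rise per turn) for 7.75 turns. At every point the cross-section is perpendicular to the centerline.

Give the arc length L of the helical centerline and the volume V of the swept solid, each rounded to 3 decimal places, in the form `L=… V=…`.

2πR = 2π·28 = 175.929189
per-turn = √(175.929189² + 27.5²) = √(30951.0794 + 756.25) = √31707.3294 = 178.065520
L = 7.75 × 178.065520 = 1380.007780
V = π·2.25² × L = 15.904313 × 1380.007780 = 21948.075408

L=1380.008 V=21948.075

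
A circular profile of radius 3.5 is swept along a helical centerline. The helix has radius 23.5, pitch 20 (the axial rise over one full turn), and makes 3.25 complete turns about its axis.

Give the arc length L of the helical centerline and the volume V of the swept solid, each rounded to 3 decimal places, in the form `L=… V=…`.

2πR = 2π·23.5 = 147.654855
per-turn = √(147.654855² + 20²) = √(21801.9561 + 400) = √22201.9561 = 149.003208
L = 3.25 × 149.003208 = 484.260427
V = π·3.5² × L = 38.484510 × 484.260427 = 18636.525264

L=484.260 V=18636.525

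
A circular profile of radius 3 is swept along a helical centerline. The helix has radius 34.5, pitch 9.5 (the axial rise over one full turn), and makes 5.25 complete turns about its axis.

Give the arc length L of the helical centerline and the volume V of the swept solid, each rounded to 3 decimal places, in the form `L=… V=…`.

2πR = 2π·34.5 = 216.769893
per-turn = √(216.769893² + 9.5²) = √(46989.1866 + 90.25) = √47079.4366 = 216.977963
L = 5.25 × 216.977963 = 1139.134307
V = π·3² × L = 28.274334 × 1139.134307 = 32208.263741

L=1139.134 V=32208.264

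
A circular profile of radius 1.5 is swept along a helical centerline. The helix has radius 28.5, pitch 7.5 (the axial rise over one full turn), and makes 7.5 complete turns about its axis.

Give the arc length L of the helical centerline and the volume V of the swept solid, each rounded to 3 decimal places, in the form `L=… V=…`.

2πR = 2π·28.5 = 179.070781
per-turn = √(179.070781² + 7.5²) = √(32066.3447 + 56.25) = √32122.5947 = 179.227773
L = 7.5 × 179.227773 = 1344.208299
V = π·1.5² × L = 7.068583 × 1344.208299 = 9501.648565

L=1344.208 V=9501.649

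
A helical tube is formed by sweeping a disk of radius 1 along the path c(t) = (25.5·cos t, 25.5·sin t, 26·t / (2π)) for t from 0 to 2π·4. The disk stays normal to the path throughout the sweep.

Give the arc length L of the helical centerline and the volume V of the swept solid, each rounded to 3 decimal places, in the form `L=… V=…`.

2πR = 2π·25.5 = 160.221225
per-turn = √(160.221225² + 26²) = √(25670.8410 + 676) = √26346.8410 = 162.317100
L = 4 × 162.317100 = 649.268401
V = π·1² × L = 3.141593 × 649.268401 = 2039.736839

L=649.268 V=2039.737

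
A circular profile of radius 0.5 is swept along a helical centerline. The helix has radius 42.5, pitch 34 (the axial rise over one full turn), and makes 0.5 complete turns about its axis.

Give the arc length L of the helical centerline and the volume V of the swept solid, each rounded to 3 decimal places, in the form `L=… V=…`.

2πR = 2π·42.5 = 267.035376
per-turn = √(267.035376² + 34²) = √(71307.8918 + 1156) = √72463.8918 = 269.191181
L = 0.5 × 269.191181 = 134.595590
V = π·0.5² × L = 0.785398 × 134.595590 = 105.711129

L=134.596 V=105.711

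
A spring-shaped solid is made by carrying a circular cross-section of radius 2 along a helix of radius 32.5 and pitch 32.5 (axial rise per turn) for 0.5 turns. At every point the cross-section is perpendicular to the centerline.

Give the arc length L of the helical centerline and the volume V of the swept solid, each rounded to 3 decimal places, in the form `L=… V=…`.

2πR = 2π·32.5 = 204.203522
per-turn = √(204.203522² + 32.5²) = √(41699.0786 + 1056.25) = √42755.3286 = 206.773617
L = 0.5 × 206.773617 = 103.386808
V = π·2² × L = 12.566371 × 103.386808 = 1299.196951

L=103.387 V=1299.197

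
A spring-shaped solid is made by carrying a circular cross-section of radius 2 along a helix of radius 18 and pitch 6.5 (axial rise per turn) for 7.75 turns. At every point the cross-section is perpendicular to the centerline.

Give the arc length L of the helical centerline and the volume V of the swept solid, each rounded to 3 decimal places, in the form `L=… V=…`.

L=877.951 V=11032.654

2πR = 2π·18 = 113.097336
per-turn = √(113.097336² + 6.5²) = √(12791.0073 + 42.25) = √12833.2573 = 113.283968
L = 7.75 × 113.283968 = 877.950749
V = π·2² × L = 12.566371 × 877.950749 = 11032.654487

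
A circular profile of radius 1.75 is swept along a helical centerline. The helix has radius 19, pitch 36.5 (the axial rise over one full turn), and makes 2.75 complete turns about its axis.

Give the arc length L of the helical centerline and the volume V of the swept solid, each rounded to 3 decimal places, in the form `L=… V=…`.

2πR = 2π·19 = 119.380521
per-turn = √(119.380521² + 36.5²) = √(14251.7088 + 1332.25) = √15583.9588 = 124.835727
L = 2.75 × 124.835727 = 343.298249
V = π·1.75² × L = 9.621128 × 343.298249 = 3302.916229

L=343.298 V=3302.916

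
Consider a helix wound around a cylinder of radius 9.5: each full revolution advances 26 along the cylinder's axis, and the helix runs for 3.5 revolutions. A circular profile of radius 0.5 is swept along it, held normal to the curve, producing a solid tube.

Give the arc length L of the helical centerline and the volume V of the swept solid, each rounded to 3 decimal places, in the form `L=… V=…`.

L=227.875 V=178.972

2πR = 2π·9.5 = 59.690260
per-turn = √(59.690260² + 26²) = √(3562.9272 + 676) = √4238.9272 = 65.107044
L = 3.5 × 65.107044 = 227.874654
V = π·0.5² × L = 0.785398 × 227.874654 = 178.972335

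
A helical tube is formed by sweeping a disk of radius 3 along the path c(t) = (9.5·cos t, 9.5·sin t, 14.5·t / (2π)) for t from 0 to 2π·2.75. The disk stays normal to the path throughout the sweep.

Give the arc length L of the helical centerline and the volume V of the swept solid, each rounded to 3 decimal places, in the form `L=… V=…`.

2πR = 2π·9.5 = 59.690260
per-turn = √(59.690260² + 14.5²) = √(3562.9272 + 210.25) = √3773.1772 = 61.426193
L = 2.75 × 61.426193 = 168.922031
V = π·3² × L = 28.274334 × 168.922031 = 4776.157899

L=168.922 V=4776.158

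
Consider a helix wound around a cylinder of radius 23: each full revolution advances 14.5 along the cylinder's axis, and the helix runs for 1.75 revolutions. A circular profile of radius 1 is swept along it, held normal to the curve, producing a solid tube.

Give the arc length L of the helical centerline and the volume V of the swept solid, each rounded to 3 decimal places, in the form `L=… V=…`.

2πR = 2π·23 = 144.513262
per-turn = √(144.513262² + 14.5²) = √(20884.0829 + 210.25) = √21094.3329 = 145.238882
L = 1.75 × 145.238882 = 254.168044
V = π·1² × L = 3.141593 × 254.168044 = 798.492460

L=254.168 V=798.492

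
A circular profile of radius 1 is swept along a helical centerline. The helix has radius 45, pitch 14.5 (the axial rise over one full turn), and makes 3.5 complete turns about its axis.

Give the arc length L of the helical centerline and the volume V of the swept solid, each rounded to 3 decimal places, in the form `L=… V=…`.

2πR = 2π·45 = 282.743339
per-turn = √(282.743339² + 14.5²) = √(79943.7956 + 210.25) = √80154.0456 = 283.114898
L = 3.5 × 283.114898 = 990.902144
V = π·1² × L = 3.141593 × 990.902144 = 3113.010896

L=990.902 V=3113.011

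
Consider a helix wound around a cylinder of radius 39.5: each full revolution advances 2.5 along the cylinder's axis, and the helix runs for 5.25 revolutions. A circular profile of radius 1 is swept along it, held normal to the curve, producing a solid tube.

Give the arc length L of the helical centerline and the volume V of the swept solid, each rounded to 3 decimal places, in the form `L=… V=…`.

2πR = 2π·39.5 = 248.185820
per-turn = √(248.185820² + 2.5²) = √(61596.2011 + 6.25) = √61602.4511 = 248.198411
L = 5.25 × 248.198411 = 1303.041656
V = π·1² × L = 3.141593 × 1303.041656 = 4093.626094

L=1303.042 V=4093.626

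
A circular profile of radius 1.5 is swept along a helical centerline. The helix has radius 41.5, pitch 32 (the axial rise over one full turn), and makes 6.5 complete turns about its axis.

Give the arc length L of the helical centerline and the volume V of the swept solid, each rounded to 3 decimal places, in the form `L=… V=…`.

L=1707.605 V=12070.346

2πR = 2π·41.5 = 260.752190
per-turn = √(260.752190² + 32²) = √(67991.7047 + 1024) = √69015.7047 = 262.708402
L = 6.5 × 262.708402 = 1707.604616
V = π·1.5² × L = 7.068583 × 1707.604616 = 12070.345763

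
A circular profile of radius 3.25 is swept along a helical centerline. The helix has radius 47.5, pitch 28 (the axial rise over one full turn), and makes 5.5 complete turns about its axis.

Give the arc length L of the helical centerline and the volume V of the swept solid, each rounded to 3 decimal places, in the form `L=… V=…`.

2πR = 2π·47.5 = 298.451302
per-turn = √(298.451302² + 28²) = √(89073.1797 + 784) = √89857.1797 = 299.761872
L = 5.5 × 299.761872 = 1648.690294
V = π·3.25² × L = 33.183072 × 1648.690294 = 54708.609407

L=1648.690 V=54708.609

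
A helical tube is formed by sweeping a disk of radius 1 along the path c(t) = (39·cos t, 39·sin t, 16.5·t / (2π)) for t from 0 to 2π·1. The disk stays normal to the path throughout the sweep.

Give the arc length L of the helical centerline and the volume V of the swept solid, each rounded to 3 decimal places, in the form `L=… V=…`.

2πR = 2π·39 = 245.044227
per-turn = √(245.044227² + 16.5²) = √(60046.6732 + 272.25) = √60318.9232 = 245.599111
L = 1 × 245.599111 = 245.599111
V = π·1² × L = 3.141593 × 245.599111 = 771.572362

L=245.599 V=771.572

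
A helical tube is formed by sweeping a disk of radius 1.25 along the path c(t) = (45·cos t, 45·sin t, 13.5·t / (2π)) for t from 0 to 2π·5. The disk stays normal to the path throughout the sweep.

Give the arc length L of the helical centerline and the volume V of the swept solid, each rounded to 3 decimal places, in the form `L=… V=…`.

2πR = 2π·45 = 282.743339
per-turn = √(282.743339² + 13.5²) = √(79943.7956 + 182.25) = √80126.0456 = 283.065444
L = 5 × 283.065444 = 1415.327221
V = π·1.25² × L = 4.908739 × 1415.327221 = 6947.471248

L=1415.327 V=6947.471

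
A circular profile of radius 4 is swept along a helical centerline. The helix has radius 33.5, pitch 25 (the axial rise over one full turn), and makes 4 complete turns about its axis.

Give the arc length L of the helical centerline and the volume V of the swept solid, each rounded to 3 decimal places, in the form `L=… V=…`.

L=847.865 V=42618.326

2πR = 2π·33.5 = 210.486708
per-turn = √(210.486708² + 25²) = √(44304.6542 + 625) = √44929.6542 = 211.966163
L = 4 × 211.966163 = 847.864651
V = π·4² × L = 50.265482 × 847.864651 = 42618.325744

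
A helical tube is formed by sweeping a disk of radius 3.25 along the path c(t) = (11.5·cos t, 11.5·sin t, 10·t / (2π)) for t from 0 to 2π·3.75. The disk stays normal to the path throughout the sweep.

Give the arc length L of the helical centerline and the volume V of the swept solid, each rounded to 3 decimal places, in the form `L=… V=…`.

2πR = 2π·11.5 = 72.256631
per-turn = √(72.256631² + 10²) = √(5221.0207 + 100) = √5321.0207 = 72.945327
L = 3.75 × 72.945327 = 273.544976
V = π·3.25² × L = 33.183072 × 273.544976 = 9077.062750

L=273.545 V=9077.063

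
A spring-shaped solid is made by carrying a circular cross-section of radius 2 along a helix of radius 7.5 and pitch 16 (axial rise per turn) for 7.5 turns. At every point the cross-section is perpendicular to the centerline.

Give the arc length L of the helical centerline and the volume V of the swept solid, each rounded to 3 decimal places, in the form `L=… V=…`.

L=373.245 V=4690.341

2πR = 2π·7.5 = 47.123890
per-turn = √(47.123890² + 16²) = √(2220.6610 + 256) = √2476.6610 = 49.766063
L = 7.5 × 49.766063 = 373.245470
V = π·2² × L = 12.566371 × 373.245470 = 4690.340903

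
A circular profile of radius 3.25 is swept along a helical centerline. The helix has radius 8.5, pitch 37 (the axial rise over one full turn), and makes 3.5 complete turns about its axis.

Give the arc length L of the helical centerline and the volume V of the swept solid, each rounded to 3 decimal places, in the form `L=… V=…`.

L=227.401 V=7545.857

2πR = 2π·8.5 = 53.407075
per-turn = √(53.407075² + 37²) = √(2852.3157 + 1369) = √4221.3157 = 64.971653
L = 3.5 × 64.971653 = 227.400785
V = π·3.25² × L = 33.183072 × 227.400785 = 7545.856711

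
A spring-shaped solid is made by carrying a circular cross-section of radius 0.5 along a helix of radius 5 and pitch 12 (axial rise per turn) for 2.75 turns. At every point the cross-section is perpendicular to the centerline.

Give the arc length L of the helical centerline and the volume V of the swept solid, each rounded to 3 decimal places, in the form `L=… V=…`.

L=92.482 V=72.635

2πR = 2π·5 = 31.415927
per-turn = √(31.415927² + 12²) = √(986.9604 + 144) = √1130.9604 = 33.629755
L = 2.75 × 33.629755 = 92.481827
V = π·0.5² × L = 0.785398 × 92.481827 = 72.635057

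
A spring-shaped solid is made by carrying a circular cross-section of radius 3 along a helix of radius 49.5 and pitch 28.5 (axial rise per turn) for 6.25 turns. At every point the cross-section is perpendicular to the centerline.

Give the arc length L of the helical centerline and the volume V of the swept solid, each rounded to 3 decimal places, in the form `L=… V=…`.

2πR = 2π·49.5 = 311.017673
per-turn = √(311.017673² + 28.5²) = √(96731.9927 + 812.25) = √97544.2427 = 312.320737
L = 6.25 × 312.320737 = 1952.004606
V = π·3² × L = 28.274334 × 1952.004606 = 55191.629970

L=1952.005 V=55191.630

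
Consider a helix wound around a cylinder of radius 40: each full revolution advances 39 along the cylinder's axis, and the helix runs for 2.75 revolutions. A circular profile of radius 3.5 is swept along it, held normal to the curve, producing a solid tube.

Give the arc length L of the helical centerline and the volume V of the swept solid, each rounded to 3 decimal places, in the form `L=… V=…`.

2πR = 2π·40 = 251.327412
per-turn = √(251.327412² + 39²) = √(63165.4682 + 1521) = √64686.4682 = 254.335346
L = 2.75 × 254.335346 = 699.422201
V = π·3.5² × L = 38.484510 × 699.422201 = 26916.920700

L=699.422 V=26916.921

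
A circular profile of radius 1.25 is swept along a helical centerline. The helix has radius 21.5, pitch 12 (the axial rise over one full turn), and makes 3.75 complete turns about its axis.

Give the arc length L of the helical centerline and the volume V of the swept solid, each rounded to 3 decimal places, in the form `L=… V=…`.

L=508.577 V=2496.469

2πR = 2π·21.5 = 135.088484
per-turn = √(135.088484² + 12²) = √(18248.8985 + 144) = √18392.8985 = 135.620421
L = 3.75 × 135.620421 = 508.576578
V = π·1.25² × L = 4.908739 × 508.576578 = 2496.469439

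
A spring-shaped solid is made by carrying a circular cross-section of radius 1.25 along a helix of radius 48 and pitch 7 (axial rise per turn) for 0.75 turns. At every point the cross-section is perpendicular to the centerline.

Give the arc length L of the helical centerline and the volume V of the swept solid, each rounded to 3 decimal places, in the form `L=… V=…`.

L=226.256 V=1110.630

2πR = 2π·48 = 301.592895
per-turn = √(301.592895² + 7²) = √(90958.2742 + 49) = √91007.2742 = 301.674119
L = 0.75 × 301.674119 = 226.255589
V = π·1.25² × L = 4.908739 × 226.255589 = 1110.629527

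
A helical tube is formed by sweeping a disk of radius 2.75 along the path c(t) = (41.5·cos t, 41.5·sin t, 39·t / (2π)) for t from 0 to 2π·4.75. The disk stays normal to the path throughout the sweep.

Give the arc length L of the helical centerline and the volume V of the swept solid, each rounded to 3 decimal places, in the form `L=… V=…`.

L=1252.350 V=29753.699

2πR = 2π·41.5 = 260.752190
per-turn = √(260.752190² + 39²) = √(67991.7047 + 1521) = √69512.7047 = 263.652621
L = 4.75 × 263.652621 = 1252.349951
V = π·2.75² × L = 23.758294 × 1252.349951 = 29753.698886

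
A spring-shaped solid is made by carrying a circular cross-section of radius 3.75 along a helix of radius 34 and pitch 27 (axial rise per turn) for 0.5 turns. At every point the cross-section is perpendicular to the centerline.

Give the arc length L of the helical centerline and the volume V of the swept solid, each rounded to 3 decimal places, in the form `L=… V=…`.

2πR = 2π·34 = 213.628300
per-turn = √(213.628300² + 27²) = √(45637.0508 + 729) = √46366.0508 = 215.327775
L = 0.5 × 215.327775 = 107.663888
V = π·3.75² × L = 44.178647 × 107.663888 = 4756.444851

L=107.664 V=4756.445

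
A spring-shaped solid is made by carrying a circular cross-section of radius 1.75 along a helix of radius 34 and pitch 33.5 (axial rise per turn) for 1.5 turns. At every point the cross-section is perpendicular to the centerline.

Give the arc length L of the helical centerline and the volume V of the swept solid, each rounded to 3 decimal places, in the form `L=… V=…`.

L=324.358 V=3120.694

2πR = 2π·34 = 213.628300
per-turn = √(213.628300² + 33.5²) = √(45637.0508 + 1122.25) = √46759.3008 = 216.238990
L = 1.5 × 216.238990 = 324.358485
V = π·1.75² × L = 9.621128 × 324.358485 = 3120.694339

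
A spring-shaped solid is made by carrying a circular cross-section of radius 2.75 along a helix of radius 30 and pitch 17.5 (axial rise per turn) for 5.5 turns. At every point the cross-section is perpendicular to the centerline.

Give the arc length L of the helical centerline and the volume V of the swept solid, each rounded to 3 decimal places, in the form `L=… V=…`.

2πR = 2π·30 = 188.495559
per-turn = √(188.495559² + 17.5²) = √(35530.5758 + 306.25) = √35836.8258 = 189.306170
L = 5.5 × 189.306170 = 1041.183933
V = π·2.75² × L = 23.758294 × 1041.183933 = 24736.754443

L=1041.184 V=24736.754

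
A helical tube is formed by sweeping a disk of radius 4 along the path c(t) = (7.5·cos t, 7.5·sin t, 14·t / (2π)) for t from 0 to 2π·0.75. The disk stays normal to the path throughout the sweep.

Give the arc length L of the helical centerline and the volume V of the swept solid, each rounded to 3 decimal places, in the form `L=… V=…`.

2πR = 2π·7.5 = 47.123890
per-turn = √(47.123890² + 14²) = √(2220.6610 + 196) = √2416.6610 = 49.159546
L = 0.75 × 49.159546 = 36.869660
V = π·4² × L = 50.265482 × 36.869660 = 1853.271233

L=36.870 V=1853.271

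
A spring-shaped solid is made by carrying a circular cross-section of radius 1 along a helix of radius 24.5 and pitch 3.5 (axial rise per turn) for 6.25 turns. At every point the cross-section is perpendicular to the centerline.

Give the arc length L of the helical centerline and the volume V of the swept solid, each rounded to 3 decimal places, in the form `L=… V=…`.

2πR = 2π·24.5 = 153.938040
per-turn = √(153.938040² + 3.5²) = √(23696.9202 + 12.25) = √23709.1702 = 153.977824
L = 6.25 × 153.977824 = 962.361398
V = π·1² × L = 3.141593 × 962.361398 = 3023.347497

L=962.361 V=3023.347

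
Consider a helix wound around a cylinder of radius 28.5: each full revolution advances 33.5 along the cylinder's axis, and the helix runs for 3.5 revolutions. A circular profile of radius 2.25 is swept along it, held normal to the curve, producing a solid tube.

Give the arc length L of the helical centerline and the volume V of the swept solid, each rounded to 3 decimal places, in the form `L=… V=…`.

L=637.621 V=10140.921

2πR = 2π·28.5 = 179.070781
per-turn = √(179.070781² + 33.5²) = √(32066.3447 + 1122.25) = √33188.5947 = 182.177372
L = 3.5 × 182.177372 = 637.620800
V = π·2.25² × L = 15.904313 × 637.620800 = 10140.920662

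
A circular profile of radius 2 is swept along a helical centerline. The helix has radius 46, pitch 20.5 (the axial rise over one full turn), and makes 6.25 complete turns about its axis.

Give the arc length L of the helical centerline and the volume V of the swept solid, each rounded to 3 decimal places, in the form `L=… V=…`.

2πR = 2π·46 = 289.026524
per-turn = √(289.026524² + 20.5²) = √(83536.3317 + 420.25) = √83956.5817 = 289.752621
L = 6.25 × 289.752621 = 1810.953884
V = π·2² × L = 12.566371 × 1810.953884 = 22757.117674

L=1810.954 V=22757.118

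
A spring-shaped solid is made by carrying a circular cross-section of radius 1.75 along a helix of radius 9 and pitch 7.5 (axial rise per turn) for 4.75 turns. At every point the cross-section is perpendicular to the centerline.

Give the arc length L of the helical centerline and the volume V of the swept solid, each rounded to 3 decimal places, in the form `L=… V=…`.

2πR = 2π·9 = 56.548668
per-turn = √(56.548668² + 7.5²) = √(3197.7518 + 56.25) = √3254.0018 = 57.043859
L = 4.75 × 57.043859 = 270.958329
V = π·1.75² × L = 9.621128 × 270.958329 = 2606.924633

L=270.958 V=2606.925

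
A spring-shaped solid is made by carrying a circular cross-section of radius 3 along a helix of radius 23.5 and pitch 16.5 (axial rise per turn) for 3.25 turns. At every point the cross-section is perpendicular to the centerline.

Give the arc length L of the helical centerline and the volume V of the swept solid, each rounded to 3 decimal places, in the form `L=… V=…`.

2πR = 2π·23.5 = 147.654855
per-turn = √(147.654855² + 16.5²) = √(21801.9561 + 272.25) = √22074.2061 = 148.573908
L = 3.25 × 148.573908 = 482.865201
V = π·3² × L = 28.274334 × 482.865201 = 13652.691908

L=482.865 V=13652.692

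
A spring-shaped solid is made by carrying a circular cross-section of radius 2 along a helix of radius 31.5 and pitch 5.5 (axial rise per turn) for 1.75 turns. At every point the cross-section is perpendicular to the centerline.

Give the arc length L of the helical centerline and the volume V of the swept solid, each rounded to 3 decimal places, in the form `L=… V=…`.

L=346.494 V=4354.176

2πR = 2π·31.5 = 197.920337
per-turn = √(197.920337² + 5.5²) = √(39172.4599 + 30.25) = √39202.7099 = 197.996742
L = 1.75 × 197.996742 = 346.494299
V = π·2² × L = 12.566371 × 346.494299 = 4354.175772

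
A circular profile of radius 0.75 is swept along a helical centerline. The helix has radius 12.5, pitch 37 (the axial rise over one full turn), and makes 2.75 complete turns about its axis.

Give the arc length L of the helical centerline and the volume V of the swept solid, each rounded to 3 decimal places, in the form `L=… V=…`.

L=238.752 V=421.909

2πR = 2π·12.5 = 78.539816
per-turn = √(78.539816² + 37²) = √(6168.5028 + 1369) = √7537.5028 = 86.818793
L = 2.75 × 86.818793 = 238.751680
V = π·0.75² × L = 1.767146 × 238.751680 = 421.909044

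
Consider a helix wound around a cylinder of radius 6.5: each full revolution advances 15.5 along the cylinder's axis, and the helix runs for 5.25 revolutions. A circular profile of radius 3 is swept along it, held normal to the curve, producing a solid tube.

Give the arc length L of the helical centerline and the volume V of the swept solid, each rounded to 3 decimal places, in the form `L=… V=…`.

2πR = 2π·6.5 = 40.840704
per-turn = √(40.840704² + 15.5²) = √(1667.9631 + 240.25) = √1908.2131 = 43.683099
L = 5.25 × 43.683099 = 229.336270
V = π·3² × L = 28.274334 × 229.336270 = 6484.330272

L=229.336 V=6484.330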